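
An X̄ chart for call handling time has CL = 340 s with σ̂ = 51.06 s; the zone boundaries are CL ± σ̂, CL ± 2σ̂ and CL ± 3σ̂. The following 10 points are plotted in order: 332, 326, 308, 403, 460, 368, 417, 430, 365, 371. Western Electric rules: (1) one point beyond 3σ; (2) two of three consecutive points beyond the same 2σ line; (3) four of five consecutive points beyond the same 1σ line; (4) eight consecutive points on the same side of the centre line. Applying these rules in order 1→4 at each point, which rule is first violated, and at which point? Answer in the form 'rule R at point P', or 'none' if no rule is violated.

rule 3 at point 8

Zone of each point (C = within 1σ̂, B = 1σ̂–2σ̂, A = 2σ̂–3σ̂, * = beyond 3σ̂; sign = side of CL): 1:-C, 2:-C, 3:-C, 4:+B, 5:+A, 6:+C, 7:+B, 8:+B, 9:+C, 10:+C
Rule 3 (four of five consecutive points beyond the same 1σ limit) is satisfied at point 8.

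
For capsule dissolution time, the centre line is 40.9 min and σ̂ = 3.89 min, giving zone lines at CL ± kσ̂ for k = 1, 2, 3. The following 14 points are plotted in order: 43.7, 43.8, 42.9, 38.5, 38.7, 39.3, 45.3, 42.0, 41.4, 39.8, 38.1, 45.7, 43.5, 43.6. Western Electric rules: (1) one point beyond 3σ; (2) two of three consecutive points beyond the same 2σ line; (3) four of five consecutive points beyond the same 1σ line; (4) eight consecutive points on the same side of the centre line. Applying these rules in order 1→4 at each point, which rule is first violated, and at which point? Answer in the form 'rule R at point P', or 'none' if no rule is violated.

Zone of each point (C = within 1σ̂, B = 1σ̂–2σ̂, A = 2σ̂–3σ̂, * = beyond 3σ̂; sign = side of CL): 1:+C, 2:+C, 3:+C, 4:-C, 5:-C, 6:-C, 7:+B, 8:+C, 9:+C, 10:-C, 11:-C, 12:+B, 13:+C, 14:+C
No rule fires across all 14 points.

none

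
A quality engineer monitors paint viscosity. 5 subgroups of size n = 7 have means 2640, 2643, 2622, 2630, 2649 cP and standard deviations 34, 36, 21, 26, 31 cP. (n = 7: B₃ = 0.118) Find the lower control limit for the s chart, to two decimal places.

s̄ = (34 + 36 + 21 + 26 + 31) / 5 = 29.6000
LCL_s = B₃·s̄ = 0.118 × 29.6000 = 3.4928

3.49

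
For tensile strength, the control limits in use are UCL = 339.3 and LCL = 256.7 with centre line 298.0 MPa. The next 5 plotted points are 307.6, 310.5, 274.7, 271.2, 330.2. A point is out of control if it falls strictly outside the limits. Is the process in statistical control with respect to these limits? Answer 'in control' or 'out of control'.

All 5 points lie within [256.7, 339.3].

in control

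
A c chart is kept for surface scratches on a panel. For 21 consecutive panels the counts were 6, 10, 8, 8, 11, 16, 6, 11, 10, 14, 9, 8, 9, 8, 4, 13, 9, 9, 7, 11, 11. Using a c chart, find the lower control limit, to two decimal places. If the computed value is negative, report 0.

0.22

c̄ = (6 + 10 + 8 + 8 + 11 + 16 + 6 + 11 + 10 + 14 + 9 + 8 + 9 + 8 + 4 + 13 + 9 + 9 + 7 + 11 + 11) / 21 = 198 / 21 = 9.4286
LCL = c̄ − 3√c̄ = 9.4286 − 3 × 3.0706 = 0.2168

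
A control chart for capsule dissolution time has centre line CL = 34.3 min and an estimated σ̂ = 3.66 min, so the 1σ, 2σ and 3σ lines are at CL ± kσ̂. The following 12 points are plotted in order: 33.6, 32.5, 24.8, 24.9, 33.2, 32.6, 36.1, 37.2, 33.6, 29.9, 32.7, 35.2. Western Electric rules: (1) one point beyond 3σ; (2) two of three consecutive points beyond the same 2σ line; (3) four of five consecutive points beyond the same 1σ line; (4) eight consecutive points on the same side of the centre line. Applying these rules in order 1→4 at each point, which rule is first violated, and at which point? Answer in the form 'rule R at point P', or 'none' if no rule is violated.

rule 2 at point 4

Zone of each point (C = within 1σ̂, B = 1σ̂–2σ̂, A = 2σ̂–3σ̂, * = beyond 3σ̂; sign = side of CL): 1:-C, 2:-C, 3:-A, 4:-A, 5:-C, 6:-C, 7:+C, 8:+C, 9:-C, 10:-B, 11:-C, 12:+C
Rule 2 (two of three consecutive points beyond the same 2σ limit) is satisfied at point 4.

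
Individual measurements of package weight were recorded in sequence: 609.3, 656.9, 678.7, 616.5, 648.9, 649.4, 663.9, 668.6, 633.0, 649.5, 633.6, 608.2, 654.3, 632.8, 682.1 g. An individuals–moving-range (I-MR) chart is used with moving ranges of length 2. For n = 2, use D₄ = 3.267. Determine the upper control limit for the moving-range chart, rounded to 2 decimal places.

91.94

Moving ranges: 47.6, 21.8, 62.2, 32.4, 0.5, 14.5, 4.7, 35.6, 16.5, 15.9, 25.4, 46.1, 21.5, 49.3; M̄R̄ = 394.0000 / 14 = 28.1429
UCL_MR = D₄·M̄R̄ = 3.267 × 28.1429 = 91.9427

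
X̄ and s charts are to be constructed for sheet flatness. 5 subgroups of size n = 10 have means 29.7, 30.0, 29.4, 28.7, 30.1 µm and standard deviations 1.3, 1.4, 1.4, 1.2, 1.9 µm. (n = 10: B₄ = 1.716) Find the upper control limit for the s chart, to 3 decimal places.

s̄ = (1.3 + 1.4 + 1.4 + 1.2 + 1.9) / 5 = 1.4400
UCL_s = B₄·s̄ = 1.716 × 1.4400 = 2.4710

2.471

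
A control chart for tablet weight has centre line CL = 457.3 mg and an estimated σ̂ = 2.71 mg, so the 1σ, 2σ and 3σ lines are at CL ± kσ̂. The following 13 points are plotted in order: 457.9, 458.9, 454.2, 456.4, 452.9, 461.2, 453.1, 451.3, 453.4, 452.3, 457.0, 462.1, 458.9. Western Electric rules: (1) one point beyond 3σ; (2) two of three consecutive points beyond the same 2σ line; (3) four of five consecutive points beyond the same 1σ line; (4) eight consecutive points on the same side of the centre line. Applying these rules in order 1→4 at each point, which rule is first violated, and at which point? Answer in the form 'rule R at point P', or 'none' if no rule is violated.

rule 3 at point 9

Zone of each point (C = within 1σ̂, B = 1σ̂–2σ̂, A = 2σ̂–3σ̂, * = beyond 3σ̂; sign = side of CL): 1:+C, 2:+C, 3:-B, 4:-C, 5:-B, 6:+B, 7:-B, 8:-A, 9:-B, 10:-B, 11:-C, 12:+B, 13:+C
Rule 3 (four of five consecutive points beyond the same 1σ limit) is satisfied at point 9.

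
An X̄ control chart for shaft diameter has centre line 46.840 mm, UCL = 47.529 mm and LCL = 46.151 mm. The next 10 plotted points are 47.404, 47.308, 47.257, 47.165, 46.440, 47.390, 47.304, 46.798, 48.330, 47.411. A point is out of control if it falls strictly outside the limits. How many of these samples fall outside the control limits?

1

Compare each point to [46.151, 47.529]: sample 9 = 48.330 > UCL.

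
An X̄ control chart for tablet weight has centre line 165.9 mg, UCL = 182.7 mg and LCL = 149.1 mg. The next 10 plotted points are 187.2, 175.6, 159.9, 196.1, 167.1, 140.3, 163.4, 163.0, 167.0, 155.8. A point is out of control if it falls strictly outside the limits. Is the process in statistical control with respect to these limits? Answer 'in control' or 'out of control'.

Compare each point to [149.1, 182.7]: sample 1 = 187.2 > UCL; sample 4 = 196.1 > UCL; sample 6 = 140.3 < LCL.

out of control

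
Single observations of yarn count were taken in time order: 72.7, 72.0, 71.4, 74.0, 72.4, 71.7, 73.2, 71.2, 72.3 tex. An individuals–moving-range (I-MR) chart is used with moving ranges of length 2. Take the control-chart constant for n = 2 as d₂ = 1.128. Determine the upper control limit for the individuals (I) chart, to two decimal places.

75.91

X̄ = (72.7 + 72.0 + 71.4 + 74.0 + 72.4 + 71.7 + 73.2 + 71.2 + 72.3) / 9 = 72.3222
Moving ranges: 0.7, 0.6, 2.6, 1.6, 0.7, 1.5, 2.0, 1.1; M̄R̄ = 10.8000 / 8 = 1.3500
UCL = X̄ + 3·M̄R̄/d₂ = 72.3222 + 3 × 1.3500 / 1.128 = 75.9126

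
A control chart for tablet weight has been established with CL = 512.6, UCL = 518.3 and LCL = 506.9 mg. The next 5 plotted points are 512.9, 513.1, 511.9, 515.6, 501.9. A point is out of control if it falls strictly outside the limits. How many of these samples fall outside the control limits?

Compare each point to [506.9, 518.3]: sample 5 = 501.9 < LCL.

1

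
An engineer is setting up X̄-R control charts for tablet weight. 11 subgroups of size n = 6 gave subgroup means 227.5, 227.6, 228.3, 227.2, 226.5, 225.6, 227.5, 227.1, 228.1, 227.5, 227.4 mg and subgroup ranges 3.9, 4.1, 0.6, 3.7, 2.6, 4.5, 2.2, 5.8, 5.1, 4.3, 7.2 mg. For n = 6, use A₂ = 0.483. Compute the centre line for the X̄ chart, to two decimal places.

X̄̄ = (227.5 + 227.6 + 228.3 + 227.2 + 226.5 + 225.6 + 227.5 + 227.1 + 228.1 + 227.5 + 227.4) / 11 = 2500.3000 / 11 = 227.3000
CL = X̄̄ = 227.3000

227.30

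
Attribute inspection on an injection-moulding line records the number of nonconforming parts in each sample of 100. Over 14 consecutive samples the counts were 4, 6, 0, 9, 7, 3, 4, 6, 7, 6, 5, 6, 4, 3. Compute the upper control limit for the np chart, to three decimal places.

11.538

p̄ = Σdᵢ / (k·n) = 70 / (14 × 100) = 0.05000
UCL = np̄ + 3·√(np̄(1−p̄)) = 5.0000 + 3 × √(5.0000×0.95000) = 5.0000 + 3 × 2.1794 = 11.5383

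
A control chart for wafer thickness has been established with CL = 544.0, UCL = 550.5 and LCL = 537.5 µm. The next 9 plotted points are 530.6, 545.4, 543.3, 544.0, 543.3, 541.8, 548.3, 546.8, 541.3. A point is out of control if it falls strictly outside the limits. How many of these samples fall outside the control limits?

1

Compare each point to [537.5, 550.5]: sample 1 = 530.6 < LCL.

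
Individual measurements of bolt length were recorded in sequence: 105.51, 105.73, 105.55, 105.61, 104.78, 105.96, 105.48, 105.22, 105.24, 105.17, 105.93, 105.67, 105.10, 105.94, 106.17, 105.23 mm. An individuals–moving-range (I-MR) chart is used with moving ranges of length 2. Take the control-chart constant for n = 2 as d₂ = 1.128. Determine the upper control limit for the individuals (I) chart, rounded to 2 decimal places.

X̄ = (105.51 + 105.73 + 105.55 + 105.61 + 104.78 + 105.96 + 105.48 + 105.22 + 105.24 + 105.17 + 105.93 + 105.67 + 105.10 + 105.94 + 106.17 + 105.23) / 16 = 105.5181
Moving ranges: 0.22, 0.18, 0.06, 0.83, 1.18, 0.48, 0.26, 0.02, 0.07, 0.76, 0.26, 0.57, 0.84, 0.23, 0.94; M̄R̄ = 6.9000 / 15 = 0.4600
UCL = X̄ + 3·M̄R̄/d₂ = 105.5181 + 3 × 0.4600 / 1.128 = 106.7415

106.74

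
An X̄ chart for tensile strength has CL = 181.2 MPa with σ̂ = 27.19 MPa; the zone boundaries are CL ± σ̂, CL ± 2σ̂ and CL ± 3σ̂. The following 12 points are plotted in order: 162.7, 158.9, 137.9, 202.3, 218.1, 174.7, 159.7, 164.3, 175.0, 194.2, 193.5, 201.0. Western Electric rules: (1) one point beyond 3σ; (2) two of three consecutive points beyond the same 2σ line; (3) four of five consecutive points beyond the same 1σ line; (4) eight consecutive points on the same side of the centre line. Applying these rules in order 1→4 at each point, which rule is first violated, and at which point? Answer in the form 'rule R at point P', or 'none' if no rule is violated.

Zone of each point (C = within 1σ̂, B = 1σ̂–2σ̂, A = 2σ̂–3σ̂, * = beyond 3σ̂; sign = side of CL): 1:-C, 2:-C, 3:-B, 4:+C, 5:+B, 6:-C, 7:-C, 8:-C, 9:-C, 10:+C, 11:+C, 12:+C
No rule fires across all 12 points.

none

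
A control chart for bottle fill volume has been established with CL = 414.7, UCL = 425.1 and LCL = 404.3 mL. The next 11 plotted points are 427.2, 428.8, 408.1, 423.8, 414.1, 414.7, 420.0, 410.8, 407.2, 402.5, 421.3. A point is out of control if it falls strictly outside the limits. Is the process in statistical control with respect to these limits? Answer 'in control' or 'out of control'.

out of control

Compare each point to [404.3, 425.1]: sample 1 = 427.2 > UCL; sample 2 = 428.8 > UCL; sample 10 = 402.5 < LCL.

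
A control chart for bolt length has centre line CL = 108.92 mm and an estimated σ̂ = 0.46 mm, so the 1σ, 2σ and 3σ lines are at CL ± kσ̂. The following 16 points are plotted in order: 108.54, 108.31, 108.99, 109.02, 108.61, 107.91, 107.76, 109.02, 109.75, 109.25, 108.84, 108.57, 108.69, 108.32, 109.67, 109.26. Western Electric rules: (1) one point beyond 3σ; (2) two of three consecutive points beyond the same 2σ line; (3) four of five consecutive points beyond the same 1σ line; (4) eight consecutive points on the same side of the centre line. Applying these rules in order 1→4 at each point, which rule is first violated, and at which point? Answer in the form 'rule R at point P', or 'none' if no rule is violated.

Zone of each point (C = within 1σ̂, B = 1σ̂–2σ̂, A = 2σ̂–3σ̂, * = beyond 3σ̂; sign = side of CL): 1:-C, 2:-B, 3:+C, 4:+C, 5:-C, 6:-A, 7:-A, 8:+C, 9:+B, 10:+C, 11:-C, 12:-C, 13:-C, 14:-B, 15:+B, 16:+C
Rule 2 (two of three consecutive points beyond the same 2σ limit) is satisfied at point 7.

rule 2 at point 7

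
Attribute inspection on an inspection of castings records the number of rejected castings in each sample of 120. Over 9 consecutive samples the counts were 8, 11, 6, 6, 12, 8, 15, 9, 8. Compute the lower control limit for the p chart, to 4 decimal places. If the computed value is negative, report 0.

p̄ = Σdᵢ / (k·n) = 83 / (9 × 120) = 0.07685
LCL = p̄ − 3·√(p̄(1−p̄)/n) = 0.07685 − 3 × 0.02431 = 0.00391

0.0039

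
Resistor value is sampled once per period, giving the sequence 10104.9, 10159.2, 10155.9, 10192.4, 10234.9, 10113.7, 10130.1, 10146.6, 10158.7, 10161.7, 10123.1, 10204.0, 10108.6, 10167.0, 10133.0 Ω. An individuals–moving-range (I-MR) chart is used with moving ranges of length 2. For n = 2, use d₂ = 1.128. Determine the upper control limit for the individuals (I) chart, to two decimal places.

10269.39

X̄ = (10104.9 + 10159.2 + 10155.9 + 10192.4 + 10234.9 + 10113.7 + 10130.1 + 10146.6 + 10158.7 + 10161.7 + 10123.1 + 10204.0 + 10108.6 + 10167.0 + 10133.0) / 15 = 10152.9200
Moving ranges: 54.3, 3.3, 36.5, 42.5, 121.2, 16.4, 16.5, 12.1, 3.0, 38.6, 80.9, 95.4, 58.4, 34.0; M̄R̄ = 613.1000 / 14 = 43.7929
UCL = X̄ + 3·M̄R̄/d₂ = 10152.9200 + 3 × 43.7929 / 1.128 = 10269.3904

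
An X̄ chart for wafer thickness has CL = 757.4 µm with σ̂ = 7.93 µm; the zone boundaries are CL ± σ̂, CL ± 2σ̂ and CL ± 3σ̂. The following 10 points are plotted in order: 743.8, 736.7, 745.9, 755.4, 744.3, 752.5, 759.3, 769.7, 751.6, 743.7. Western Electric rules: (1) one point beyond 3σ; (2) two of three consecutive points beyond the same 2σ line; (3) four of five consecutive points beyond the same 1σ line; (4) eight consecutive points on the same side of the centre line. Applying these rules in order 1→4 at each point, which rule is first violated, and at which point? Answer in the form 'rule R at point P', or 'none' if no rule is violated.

rule 3 at point 5

Zone of each point (C = within 1σ̂, B = 1σ̂–2σ̂, A = 2σ̂–3σ̂, * = beyond 3σ̂; sign = side of CL): 1:-B, 2:-A, 3:-B, 4:-C, 5:-B, 6:-C, 7:+C, 8:+B, 9:-C, 10:-B
Rule 3 (four of five consecutive points beyond the same 1σ limit) is satisfied at point 5.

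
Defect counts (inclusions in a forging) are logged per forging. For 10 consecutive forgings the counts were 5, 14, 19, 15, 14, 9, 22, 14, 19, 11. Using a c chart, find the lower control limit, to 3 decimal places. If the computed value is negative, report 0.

c̄ = (5 + 14 + 19 + 15 + 14 + 9 + 22 + 14 + 19 + 11) / 10 = 142 / 10 = 14.2000
LCL = c̄ − 3√c̄ = 14.2000 − 3 × 3.7683 = 2.8951

2.895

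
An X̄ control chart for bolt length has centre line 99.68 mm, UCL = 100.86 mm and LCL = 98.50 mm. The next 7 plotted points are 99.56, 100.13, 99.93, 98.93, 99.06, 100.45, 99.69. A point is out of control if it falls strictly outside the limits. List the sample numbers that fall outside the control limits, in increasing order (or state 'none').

All 7 points lie within [98.50, 100.86].

none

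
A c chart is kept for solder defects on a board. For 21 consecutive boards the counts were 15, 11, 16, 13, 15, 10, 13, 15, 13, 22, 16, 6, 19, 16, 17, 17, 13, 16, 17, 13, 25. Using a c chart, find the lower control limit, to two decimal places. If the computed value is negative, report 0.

c̄ = (15 + 11 + 16 + 13 + 15 + 10 + 13 + 15 + 13 + 22 + 16 + 6 + 19 + 16 + 17 + 17 + 13 + 16 + 17 + 13 + 25) / 21 = 318 / 21 = 15.1429
LCL = c̄ − 3√c̄ = 15.1429 − 3 × 3.8914 = 3.4687

3.47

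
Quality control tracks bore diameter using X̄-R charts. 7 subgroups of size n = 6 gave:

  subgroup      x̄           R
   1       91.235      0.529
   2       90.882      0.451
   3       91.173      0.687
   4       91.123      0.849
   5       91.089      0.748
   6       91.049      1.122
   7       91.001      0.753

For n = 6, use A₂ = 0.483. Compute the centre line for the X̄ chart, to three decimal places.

X̄̄ = (91.235 + 90.882 + 91.173 + 91.123 + 91.089 + 91.049 + 91.001) / 7 = 637.5520 / 7 = 91.0789
CL = X̄̄ = 91.0789

91.079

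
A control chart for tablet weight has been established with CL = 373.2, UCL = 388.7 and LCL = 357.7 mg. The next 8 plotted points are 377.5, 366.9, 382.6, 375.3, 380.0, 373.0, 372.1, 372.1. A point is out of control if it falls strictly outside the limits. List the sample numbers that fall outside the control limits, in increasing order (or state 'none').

none

All 8 points lie within [357.7, 388.7].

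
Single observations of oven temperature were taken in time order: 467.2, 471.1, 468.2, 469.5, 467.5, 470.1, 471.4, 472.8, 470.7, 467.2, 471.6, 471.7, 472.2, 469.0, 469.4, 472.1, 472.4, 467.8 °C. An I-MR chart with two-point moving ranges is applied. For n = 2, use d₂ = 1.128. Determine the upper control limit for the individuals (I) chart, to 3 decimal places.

475.925

X̄ = (467.2 + 471.1 + 468.2 + 469.5 + 467.5 + 470.1 + 471.4 + 472.8 + 470.7 + 467.2 + 471.6 + 471.7 + 472.2 + 469.0 + 469.4 + 472.1 + 472.4 + 467.8) / 18 = 470.1056
Moving ranges: 3.9, 2.9, 1.3, 2.0, 2.6, 1.3, 1.4, 2.1, 3.5, 4.4, 0.1, 0.5, 3.2, 0.4, 2.7, 0.3, 4.6; M̄R̄ = 37.2000 / 17 = 2.1882
UCL = X̄ + 3·M̄R̄/d₂ = 470.1056 + 3 × 2.1882 / 1.128 = 475.9253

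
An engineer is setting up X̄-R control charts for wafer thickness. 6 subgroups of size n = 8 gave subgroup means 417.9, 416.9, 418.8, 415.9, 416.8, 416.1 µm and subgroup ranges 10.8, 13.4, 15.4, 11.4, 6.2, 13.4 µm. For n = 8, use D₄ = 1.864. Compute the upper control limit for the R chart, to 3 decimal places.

21.933

R̄ = (10.8 + 13.4 + 15.4 + 11.4 + 6.2 + 13.4) / 6 = 70.6000 / 6 = 11.7667
UCL_R = D₄·R̄ = 1.864 × 11.7667 = 21.9331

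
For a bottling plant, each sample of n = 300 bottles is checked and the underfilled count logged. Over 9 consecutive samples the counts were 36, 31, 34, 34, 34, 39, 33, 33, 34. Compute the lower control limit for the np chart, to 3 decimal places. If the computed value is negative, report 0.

p̄ = Σdᵢ / (k·n) = 308 / (9 × 300) = 0.11407
LCL = np̄ − 3·√(np̄(1−p̄)) = 34.2222 − 3 × 5.5062 = 17.7036

17.704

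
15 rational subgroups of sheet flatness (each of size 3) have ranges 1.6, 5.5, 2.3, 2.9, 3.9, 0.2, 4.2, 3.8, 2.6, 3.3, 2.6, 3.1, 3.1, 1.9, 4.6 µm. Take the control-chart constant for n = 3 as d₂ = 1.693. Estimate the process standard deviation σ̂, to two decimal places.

1.80

R̄ = (1.6 + 5.5 + 2.3 + 2.9 + 3.9 + 0.2 + 4.2 + 3.8 + 2.6 + 3.3 + 2.6 + 3.1 + 3.1 + 1.9 + 4.6) / 15 = 3.0400
σ̂ = R̄ / d₂ = 3.0400 / 1.693 = 1.7956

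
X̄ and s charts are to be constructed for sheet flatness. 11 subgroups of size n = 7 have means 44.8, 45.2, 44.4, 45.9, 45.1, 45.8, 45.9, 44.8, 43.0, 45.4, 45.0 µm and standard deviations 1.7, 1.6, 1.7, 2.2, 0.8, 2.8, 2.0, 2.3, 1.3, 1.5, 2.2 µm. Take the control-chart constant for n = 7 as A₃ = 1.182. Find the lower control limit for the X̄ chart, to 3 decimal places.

42.867

X̄̄ = (44.8 + 45.2 + 44.4 + 45.9 + 45.1 + 45.8 + 45.9 + 44.8 + 43.0 + 45.4 + 45.0) / 11 = 45.0273
s̄ = (1.7 + 1.6 + 1.7 + 2.2 + 0.8 + 2.8 + 2.0 + 2.3 + 1.3 + 1.5 + 2.2) / 11 = 1.8273
LCL = X̄̄ − A₃·s̄ = 45.0273 − 1.182 × 1.8273 = 42.8674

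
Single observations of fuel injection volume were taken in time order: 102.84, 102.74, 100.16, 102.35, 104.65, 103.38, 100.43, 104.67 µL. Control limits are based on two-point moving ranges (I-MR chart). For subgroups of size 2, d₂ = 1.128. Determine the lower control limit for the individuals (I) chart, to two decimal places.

X̄ = (102.84 + 102.74 + 100.16 + 102.35 + 104.65 + 103.38 + 100.43 + 104.67) / 8 = 102.6525
Moving ranges: 0.10, 2.58, 2.19, 2.30, 1.27, 2.95, 4.24; M̄R̄ = 15.6300 / 7 = 2.2329
LCL = X̄ − 3·M̄R̄/d₂ = 102.6525 − 3 × 2.2329 / 1.128 = 96.7141

96.71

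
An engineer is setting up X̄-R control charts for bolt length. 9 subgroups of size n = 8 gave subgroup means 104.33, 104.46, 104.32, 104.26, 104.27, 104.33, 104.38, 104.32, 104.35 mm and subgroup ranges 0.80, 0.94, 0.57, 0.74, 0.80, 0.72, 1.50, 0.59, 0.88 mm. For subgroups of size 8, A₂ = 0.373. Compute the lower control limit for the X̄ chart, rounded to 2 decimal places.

X̄̄ = (104.33 + 104.46 + 104.32 + 104.26 + 104.27 + 104.33 + 104.38 + 104.32 + 104.35) / 9 = 939.0200 / 9 = 104.3356
R̄ = (0.80 + 0.94 + 0.57 + 0.74 + 0.80 + 0.72 + 1.50 + 0.59 + 0.88) / 9 = 7.5400 / 9 = 0.8378
LCL = X̄̄ − A₂·R̄ = 104.3356 − 0.373 × 0.8378 = 104.0231

104.02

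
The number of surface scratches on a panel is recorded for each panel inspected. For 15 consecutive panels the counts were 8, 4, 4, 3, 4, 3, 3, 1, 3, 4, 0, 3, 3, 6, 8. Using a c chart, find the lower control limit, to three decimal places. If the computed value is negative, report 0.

0.000

c̄ = (8 + 4 + 4 + 3 + 4 + 3 + 3 + 1 + 3 + 4 + 0 + 3 + 3 + 6 + 8) / 15 = 57 / 15 = 3.8000
LCL = c̄ − 3√c̄ = 3.8000 − 3 × 1.9494 = -2.0481 → 0 (cannot be negative)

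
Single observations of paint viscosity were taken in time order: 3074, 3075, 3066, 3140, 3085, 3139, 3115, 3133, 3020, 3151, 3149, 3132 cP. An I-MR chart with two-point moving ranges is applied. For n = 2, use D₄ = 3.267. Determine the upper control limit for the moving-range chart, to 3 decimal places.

Moving ranges: 1, 9, 74, 55, 54, 24, 18, 113, 131, 2, 17; M̄R̄ = 498.0000 / 11 = 45.2727
UCL_MR = D₄·M̄R̄ = 3.267 × 45.2727 = 147.9060

147.906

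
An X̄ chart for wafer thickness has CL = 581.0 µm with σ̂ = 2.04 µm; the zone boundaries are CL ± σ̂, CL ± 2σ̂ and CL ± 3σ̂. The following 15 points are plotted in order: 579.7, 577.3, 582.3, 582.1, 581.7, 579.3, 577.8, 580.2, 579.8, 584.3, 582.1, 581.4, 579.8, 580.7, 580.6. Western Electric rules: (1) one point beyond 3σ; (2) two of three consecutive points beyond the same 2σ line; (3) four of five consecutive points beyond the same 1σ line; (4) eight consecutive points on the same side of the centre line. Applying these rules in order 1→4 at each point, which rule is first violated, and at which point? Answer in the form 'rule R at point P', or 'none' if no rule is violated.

none

Zone of each point (C = within 1σ̂, B = 1σ̂–2σ̂, A = 2σ̂–3σ̂, * = beyond 3σ̂; sign = side of CL): 1:-C, 2:-B, 3:+C, 4:+C, 5:+C, 6:-C, 7:-B, 8:-C, 9:-C, 10:+B, 11:+C, 12:+C, 13:-C, 14:-C, 15:-C
No rule fires across all 15 points.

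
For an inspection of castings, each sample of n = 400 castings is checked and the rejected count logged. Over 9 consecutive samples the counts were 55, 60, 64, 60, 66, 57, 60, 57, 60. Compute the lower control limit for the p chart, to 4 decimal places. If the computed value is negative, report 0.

p̄ = Σdᵢ / (k·n) = 539 / (9 × 400) = 0.14972
LCL = p̄ − 3·√(p̄(1−p̄)/n) = 0.14972 − 3 × 0.01784 = 0.09620

0.0962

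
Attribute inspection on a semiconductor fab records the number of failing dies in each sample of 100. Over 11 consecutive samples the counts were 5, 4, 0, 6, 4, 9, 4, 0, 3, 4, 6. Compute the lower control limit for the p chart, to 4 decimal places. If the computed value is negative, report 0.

0.0000

p̄ = Σdᵢ / (k·n) = 45 / (11 × 100) = 0.04091
LCL = p̄ − 3·√(p̄(1−p̄)/n) = 0.04091 − 3 × 0.01981 = -0.01851 → 0 (negative, so LCL = 0)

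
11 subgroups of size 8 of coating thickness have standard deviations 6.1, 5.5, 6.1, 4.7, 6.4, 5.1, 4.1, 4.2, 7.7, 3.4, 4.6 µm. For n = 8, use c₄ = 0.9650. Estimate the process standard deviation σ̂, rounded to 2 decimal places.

5.45

s̄ = (6.1 + 5.5 + 6.1 + 4.7 + 6.4 + 5.1 + 4.1 + 4.2 + 7.7 + 3.4 + 4.6) / 11 = 5.2636
σ̂ = s̄ / c₄ = 5.2636 / 0.9650 = 5.4545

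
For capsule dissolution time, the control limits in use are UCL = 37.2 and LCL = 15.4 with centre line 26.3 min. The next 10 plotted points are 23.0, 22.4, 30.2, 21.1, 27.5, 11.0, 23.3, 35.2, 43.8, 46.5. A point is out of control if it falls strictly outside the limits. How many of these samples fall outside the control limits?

Compare each point to [15.4, 37.2]: sample 6 = 11.0 < LCL; sample 9 = 43.8 > UCL; sample 10 = 46.5 > UCL.

3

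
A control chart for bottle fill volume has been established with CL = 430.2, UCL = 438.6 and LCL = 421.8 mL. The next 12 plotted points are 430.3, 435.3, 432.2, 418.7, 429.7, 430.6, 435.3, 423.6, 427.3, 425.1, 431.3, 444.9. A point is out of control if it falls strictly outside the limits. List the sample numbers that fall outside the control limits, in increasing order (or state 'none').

Compare each point to [421.8, 438.6]: sample 4 = 418.7 < LCL; sample 12 = 444.9 > UCL.

4, 12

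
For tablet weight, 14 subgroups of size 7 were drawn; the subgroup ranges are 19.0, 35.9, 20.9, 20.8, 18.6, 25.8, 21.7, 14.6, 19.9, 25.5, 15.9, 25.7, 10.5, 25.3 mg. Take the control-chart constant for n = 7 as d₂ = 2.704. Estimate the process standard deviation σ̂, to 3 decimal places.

7.927

R̄ = (19.0 + 35.9 + 20.9 + 20.8 + 18.6 + 25.8 + 21.7 + 14.6 + 19.9 + 25.5 + 15.9 + 25.7 + 10.5 + 25.3) / 14 = 21.4357
σ̂ = R̄ / d₂ = 21.4357 / 2.704 = 7.9274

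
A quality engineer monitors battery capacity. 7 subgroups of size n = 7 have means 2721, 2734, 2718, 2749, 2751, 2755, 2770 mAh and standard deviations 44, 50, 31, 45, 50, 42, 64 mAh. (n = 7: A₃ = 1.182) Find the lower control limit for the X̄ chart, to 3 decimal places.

X̄̄ = (2721 + 2734 + 2718 + 2749 + 2751 + 2755 + 2770) / 7 = 2742.5714
s̄ = (44 + 50 + 31 + 45 + 50 + 42 + 64) / 7 = 46.5714
LCL = X̄̄ − A₃·s̄ = 2742.5714 − 1.182 × 46.5714 = 2687.5240

2687.524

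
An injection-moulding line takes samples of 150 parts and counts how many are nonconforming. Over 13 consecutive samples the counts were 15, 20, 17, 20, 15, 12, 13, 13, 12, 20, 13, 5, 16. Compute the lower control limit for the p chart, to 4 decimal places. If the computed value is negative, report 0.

p̄ = Σdᵢ / (k·n) = 191 / (13 × 150) = 0.09795
LCL = p̄ − 3·√(p̄(1−p̄)/n) = 0.09795 − 3 × 0.02427 = 0.02514

0.0251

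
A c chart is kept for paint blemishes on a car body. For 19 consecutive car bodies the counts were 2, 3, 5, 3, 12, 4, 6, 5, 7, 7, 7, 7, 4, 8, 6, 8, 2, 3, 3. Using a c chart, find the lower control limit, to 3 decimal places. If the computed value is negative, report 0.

c̄ = (2 + 3 + 5 + 3 + 12 + 4 + 6 + 5 + 7 + 7 + 7 + 7 + 4 + 8 + 6 + 8 + 2 + 3 + 3) / 19 = 102 / 19 = 5.3684
LCL = c̄ − 3√c̄ = 5.3684 − 3 × 2.3170 = -1.5825 → 0 (cannot be negative)

0.000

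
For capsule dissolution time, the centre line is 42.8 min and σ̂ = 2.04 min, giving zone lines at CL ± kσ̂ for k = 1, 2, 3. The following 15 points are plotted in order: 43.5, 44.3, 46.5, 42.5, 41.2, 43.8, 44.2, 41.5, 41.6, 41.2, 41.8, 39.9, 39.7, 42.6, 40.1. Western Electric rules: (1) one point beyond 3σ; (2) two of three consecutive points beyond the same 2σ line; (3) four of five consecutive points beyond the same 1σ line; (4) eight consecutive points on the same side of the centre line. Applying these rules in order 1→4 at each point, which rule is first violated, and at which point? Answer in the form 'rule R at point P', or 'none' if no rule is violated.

rule 4 at point 15

Zone of each point (C = within 1σ̂, B = 1σ̂–2σ̂, A = 2σ̂–3σ̂, * = beyond 3σ̂; sign = side of CL): 1:+C, 2:+C, 3:+B, 4:-C, 5:-C, 6:+C, 7:+C, 8:-C, 9:-C, 10:-C, 11:-C, 12:-B, 13:-B, 14:-C, 15:-B
Rule 4 (eight consecutive points on the same side of the centre line) is satisfied at point 15.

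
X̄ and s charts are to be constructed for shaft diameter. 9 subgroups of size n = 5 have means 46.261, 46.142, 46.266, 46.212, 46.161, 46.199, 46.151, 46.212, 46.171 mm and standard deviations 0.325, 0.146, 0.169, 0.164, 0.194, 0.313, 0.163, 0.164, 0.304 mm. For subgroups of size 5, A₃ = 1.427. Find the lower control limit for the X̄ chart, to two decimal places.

45.89

X̄̄ = (46.261 + 46.142 + 46.266 + 46.212 + 46.161 + 46.199 + 46.151 + 46.212 + 46.171) / 9 = 46.1972
s̄ = (0.325 + 0.146 + 0.169 + 0.164 + 0.194 + 0.313 + 0.163 + 0.164 + 0.304) / 9 = 0.2158
LCL = X̄̄ − A₃·s̄ = 46.1972 − 1.427 × 0.2158 = 45.8893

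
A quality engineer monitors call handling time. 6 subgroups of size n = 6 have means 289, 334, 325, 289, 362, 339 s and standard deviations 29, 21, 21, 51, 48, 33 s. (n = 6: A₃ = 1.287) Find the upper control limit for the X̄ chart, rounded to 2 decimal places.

X̄̄ = (289 + 334 + 325 + 289 + 362 + 339) / 6 = 323.0000
s̄ = (29 + 21 + 21 + 51 + 48 + 33) / 6 = 33.8333
UCL = X̄̄ + A₃·s̄ = 323.0000 + 1.287 × 33.8333 = 366.5435

366.54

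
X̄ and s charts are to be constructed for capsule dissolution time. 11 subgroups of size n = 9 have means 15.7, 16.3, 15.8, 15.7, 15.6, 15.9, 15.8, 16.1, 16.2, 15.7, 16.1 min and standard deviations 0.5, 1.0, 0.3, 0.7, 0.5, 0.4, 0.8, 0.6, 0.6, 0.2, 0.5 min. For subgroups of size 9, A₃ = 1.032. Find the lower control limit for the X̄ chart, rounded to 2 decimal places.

15.33

X̄̄ = (15.7 + 16.3 + 15.8 + 15.7 + 15.6 + 15.9 + 15.8 + 16.1 + 16.2 + 15.7 + 16.1) / 11 = 15.9000
s̄ = (0.5 + 1.0 + 0.3 + 0.7 + 0.5 + 0.4 + 0.8 + 0.6 + 0.6 + 0.2 + 0.5) / 11 = 0.5545
LCL = X̄̄ − A₃·s̄ = 15.9000 − 1.032 × 0.5545 = 15.3277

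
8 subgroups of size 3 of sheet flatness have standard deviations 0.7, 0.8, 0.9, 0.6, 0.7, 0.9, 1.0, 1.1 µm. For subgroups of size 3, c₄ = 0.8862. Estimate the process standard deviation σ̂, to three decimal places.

0.945

s̄ = (0.7 + 0.8 + 0.9 + 0.6 + 0.7 + 0.9 + 1.0 + 1.1) / 8 = 0.8375
σ̂ = s̄ / c₄ = 0.8375 / 0.8862 = 0.9450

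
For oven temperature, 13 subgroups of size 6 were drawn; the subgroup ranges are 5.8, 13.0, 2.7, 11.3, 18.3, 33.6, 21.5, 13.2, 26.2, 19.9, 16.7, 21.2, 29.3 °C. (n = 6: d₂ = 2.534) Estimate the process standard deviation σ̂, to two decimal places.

7.06

R̄ = (5.8 + 13.0 + 2.7 + 11.3 + 18.3 + 33.6 + 21.5 + 13.2 + 26.2 + 19.9 + 16.7 + 21.2 + 29.3) / 13 = 17.9000
σ̂ = R̄ / d₂ = 17.9000 / 2.534 = 7.0639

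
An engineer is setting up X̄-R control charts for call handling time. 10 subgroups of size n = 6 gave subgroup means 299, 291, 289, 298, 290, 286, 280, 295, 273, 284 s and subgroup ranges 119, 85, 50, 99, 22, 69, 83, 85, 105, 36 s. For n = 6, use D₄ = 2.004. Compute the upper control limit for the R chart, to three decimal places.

R̄ = (119 + 85 + 50 + 99 + 22 + 69 + 83 + 85 + 105 + 36) / 10 = 753.0000 / 10 = 75.3000
UCL_R = D₄·R̄ = 2.004 × 75.3000 = 150.9012

150.901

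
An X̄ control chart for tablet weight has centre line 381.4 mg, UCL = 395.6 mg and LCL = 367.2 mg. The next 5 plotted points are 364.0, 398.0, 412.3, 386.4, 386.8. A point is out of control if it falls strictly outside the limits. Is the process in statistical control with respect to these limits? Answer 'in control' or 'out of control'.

Compare each point to [367.2, 395.6]: sample 1 = 364.0 < LCL; sample 2 = 398.0 > UCL; sample 3 = 412.3 > UCL.

out of control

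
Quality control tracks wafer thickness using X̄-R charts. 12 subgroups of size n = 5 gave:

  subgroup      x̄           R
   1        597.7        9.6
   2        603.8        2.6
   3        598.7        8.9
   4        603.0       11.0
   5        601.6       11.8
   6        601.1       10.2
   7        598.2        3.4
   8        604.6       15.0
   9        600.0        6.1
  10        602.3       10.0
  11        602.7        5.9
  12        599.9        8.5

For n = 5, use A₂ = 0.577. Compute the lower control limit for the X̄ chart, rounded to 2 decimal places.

X̄̄ = (597.7 + 603.8 + 598.7 + 603.0 + 601.6 + 601.1 + 598.2 + 604.6 + 600.0 + 602.3 + 602.7 + 599.9) / 12 = 7213.6000 / 12 = 601.1333
R̄ = (9.6 + 2.6 + 8.9 + 11.0 + 11.8 + 10.2 + 3.4 + 15.0 + 6.1 + 10.0 + 5.9 + 8.5) / 12 = 103.0000 / 12 = 8.5833
LCL = X̄̄ − A₂·R̄ = 601.1333 − 0.577 × 8.5833 = 596.1807

596.18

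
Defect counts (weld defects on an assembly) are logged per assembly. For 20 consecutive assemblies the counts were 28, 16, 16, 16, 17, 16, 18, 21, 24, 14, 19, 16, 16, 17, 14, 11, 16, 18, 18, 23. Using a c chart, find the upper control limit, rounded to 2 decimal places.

30.32

c̄ = (28 + 16 + 16 + 16 + 17 + 16 + 18 + 21 + 24 + 14 + 19 + 16 + 16 + 17 + 14 + 11 + 16 + 18 + 18 + 23) / 20 = 354 / 20 = 17.7000
UCL = c̄ + 3√c̄ = 17.7000 + 3 × √17.7000 = 17.7000 + 3 × 4.2071 = 30.3214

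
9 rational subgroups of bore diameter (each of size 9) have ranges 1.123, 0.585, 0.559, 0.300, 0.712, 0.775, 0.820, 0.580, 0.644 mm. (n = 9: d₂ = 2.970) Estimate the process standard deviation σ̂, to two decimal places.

0.23

R̄ = (1.123 + 0.585 + 0.559 + 0.300 + 0.712 + 0.775 + 0.820 + 0.580 + 0.644) / 9 = 0.6776
σ̂ = R̄ / d₂ = 0.6776 / 2.970 = 0.2281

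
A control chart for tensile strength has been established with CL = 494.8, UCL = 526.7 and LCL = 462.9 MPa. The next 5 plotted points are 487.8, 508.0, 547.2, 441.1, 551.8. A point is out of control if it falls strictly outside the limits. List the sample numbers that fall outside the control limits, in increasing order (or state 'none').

Compare each point to [462.9, 526.7]: sample 3 = 547.2 > UCL; sample 4 = 441.1 < LCL; sample 5 = 551.8 > UCL.

3, 4, 5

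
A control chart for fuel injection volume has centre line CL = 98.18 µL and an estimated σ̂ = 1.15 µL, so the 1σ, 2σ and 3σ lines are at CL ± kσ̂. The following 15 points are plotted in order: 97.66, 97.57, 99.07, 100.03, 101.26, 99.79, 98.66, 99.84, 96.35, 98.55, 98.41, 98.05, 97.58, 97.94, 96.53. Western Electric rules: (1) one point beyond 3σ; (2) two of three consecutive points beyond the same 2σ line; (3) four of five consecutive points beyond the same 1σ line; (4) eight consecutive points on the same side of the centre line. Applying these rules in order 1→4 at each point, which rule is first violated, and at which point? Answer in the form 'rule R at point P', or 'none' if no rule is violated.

rule 3 at point 8

Zone of each point (C = within 1σ̂, B = 1σ̂–2σ̂, A = 2σ̂–3σ̂, * = beyond 3σ̂; sign = side of CL): 1:-C, 2:-C, 3:+C, 4:+B, 5:+A, 6:+B, 7:+C, 8:+B, 9:-B, 10:+C, 11:+C, 12:-C, 13:-C, 14:-C, 15:-B
Rule 3 (four of five consecutive points beyond the same 1σ limit) is satisfied at point 8.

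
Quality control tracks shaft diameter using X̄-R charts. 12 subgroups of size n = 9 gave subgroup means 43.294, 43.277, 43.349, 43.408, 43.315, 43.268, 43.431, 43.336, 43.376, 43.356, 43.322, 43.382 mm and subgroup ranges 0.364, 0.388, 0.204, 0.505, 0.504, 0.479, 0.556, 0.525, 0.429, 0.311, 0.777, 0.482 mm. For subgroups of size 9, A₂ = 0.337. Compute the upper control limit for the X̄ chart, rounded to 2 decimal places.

X̄̄ = (43.294 + 43.277 + 43.349 + 43.408 + 43.315 + 43.268 + 43.431 + 43.336 + 43.376 + 43.356 + 43.322 + 43.382) / 12 = 520.1140 / 12 = 43.3428
R̄ = (0.364 + 0.388 + 0.204 + 0.505 + 0.504 + 0.479 + 0.556 + 0.525 + 0.429 + 0.311 + 0.777 + 0.482) / 12 = 5.5240 / 12 = 0.4603
UCL = X̄̄ + A₂·R̄ = 43.3428 + 0.337 × 0.4603 = 43.4980

43.50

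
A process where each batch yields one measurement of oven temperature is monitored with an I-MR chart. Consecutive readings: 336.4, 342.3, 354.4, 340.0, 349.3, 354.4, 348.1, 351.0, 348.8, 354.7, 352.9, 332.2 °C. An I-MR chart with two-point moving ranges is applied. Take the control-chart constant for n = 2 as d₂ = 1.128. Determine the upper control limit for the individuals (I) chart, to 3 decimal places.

367.980

X̄ = (336.4 + 342.3 + 354.4 + 340.0 + 349.3 + 354.4 + 348.1 + 351.0 + 348.8 + 354.7 + 352.9 + 332.2) / 12 = 347.0417
Moving ranges: 5.9, 12.1, 14.4, 9.3, 5.1, 6.3, 2.9, 2.2, 5.9, 1.8, 20.7; M̄R̄ = 86.6000 / 11 = 7.8727
UCL = X̄ + 3·M̄R̄/d₂ = 347.0417 + 3 × 7.8727 / 1.128 = 367.9798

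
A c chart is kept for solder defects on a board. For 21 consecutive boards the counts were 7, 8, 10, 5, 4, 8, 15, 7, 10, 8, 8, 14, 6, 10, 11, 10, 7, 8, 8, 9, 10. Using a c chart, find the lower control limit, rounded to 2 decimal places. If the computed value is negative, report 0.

c̄ = (7 + 8 + 10 + 5 + 4 + 8 + 15 + 7 + 10 + 8 + 8 + 14 + 6 + 10 + 11 + 10 + 7 + 8 + 8 + 9 + 10) / 21 = 183 / 21 = 8.7143
LCL = c̄ − 3√c̄ = 8.7143 − 3 × 2.9520 = -0.1417 → 0 (cannot be negative)

0.00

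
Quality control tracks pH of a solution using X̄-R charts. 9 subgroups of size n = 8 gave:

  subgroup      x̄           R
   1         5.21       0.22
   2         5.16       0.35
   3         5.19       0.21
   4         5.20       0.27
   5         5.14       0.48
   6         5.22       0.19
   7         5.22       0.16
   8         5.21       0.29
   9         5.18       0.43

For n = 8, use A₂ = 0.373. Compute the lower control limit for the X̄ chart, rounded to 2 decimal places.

5.08

X̄̄ = (5.21 + 5.16 + 5.19 + 5.20 + 5.14 + 5.22 + 5.22 + 5.21 + 5.18) / 9 = 46.7300 / 9 = 5.1922
R̄ = (0.22 + 0.35 + 0.21 + 0.27 + 0.48 + 0.19 + 0.16 + 0.29 + 0.43) / 9 = 2.6000 / 9 = 0.2889
LCL = X̄̄ − A₂·R̄ = 5.1922 − 0.373 × 0.2889 = 5.0845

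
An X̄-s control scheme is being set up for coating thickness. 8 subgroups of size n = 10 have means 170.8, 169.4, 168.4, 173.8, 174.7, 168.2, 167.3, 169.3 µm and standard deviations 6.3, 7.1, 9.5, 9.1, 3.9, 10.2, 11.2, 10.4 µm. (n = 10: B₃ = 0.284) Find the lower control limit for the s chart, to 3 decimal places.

2.403

s̄ = (6.3 + 7.1 + 9.5 + 9.1 + 3.9 + 10.2 + 11.2 + 10.4) / 8 = 8.4625
LCL_s = B₃·s̄ = 0.284 × 8.4625 = 2.4034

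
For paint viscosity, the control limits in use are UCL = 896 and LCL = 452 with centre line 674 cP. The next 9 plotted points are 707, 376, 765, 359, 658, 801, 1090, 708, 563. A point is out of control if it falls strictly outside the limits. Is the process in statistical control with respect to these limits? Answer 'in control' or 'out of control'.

out of control

Compare each point to [452, 896]: sample 2 = 376 < LCL; sample 4 = 359 < LCL; sample 7 = 1090 > UCL.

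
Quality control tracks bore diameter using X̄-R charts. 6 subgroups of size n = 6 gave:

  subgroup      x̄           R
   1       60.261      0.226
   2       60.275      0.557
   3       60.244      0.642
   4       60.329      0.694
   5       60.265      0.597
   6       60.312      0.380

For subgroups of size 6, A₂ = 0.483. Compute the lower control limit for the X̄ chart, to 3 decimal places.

X̄̄ = (60.261 + 60.275 + 60.244 + 60.329 + 60.265 + 60.312) / 6 = 361.6860 / 6 = 60.2810
R̄ = (0.226 + 0.557 + 0.642 + 0.694 + 0.597 + 0.380) / 6 = 3.0960 / 6 = 0.5160
LCL = X̄̄ − A₂·R̄ = 60.2810 − 0.483 × 0.5160 = 60.0318

60.032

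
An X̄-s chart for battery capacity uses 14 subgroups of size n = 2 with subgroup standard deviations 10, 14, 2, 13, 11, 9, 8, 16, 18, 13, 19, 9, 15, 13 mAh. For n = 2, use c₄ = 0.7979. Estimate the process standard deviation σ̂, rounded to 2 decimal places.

15.22

s̄ = (10 + 14 + 2 + 13 + 11 + 9 + 8 + 16 + 18 + 13 + 19 + 9 + 15 + 13) / 14 = 12.1429
σ̂ = s̄ / c₄ = 12.1429 / 0.7979 = 15.2185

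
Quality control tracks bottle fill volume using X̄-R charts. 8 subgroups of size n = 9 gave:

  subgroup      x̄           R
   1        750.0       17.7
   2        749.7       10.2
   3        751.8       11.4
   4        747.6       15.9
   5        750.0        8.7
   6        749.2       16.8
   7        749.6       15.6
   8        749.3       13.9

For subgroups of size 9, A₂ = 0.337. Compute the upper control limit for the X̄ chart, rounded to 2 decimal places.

754.29

X̄̄ = (750.0 + 749.7 + 751.8 + 747.6 + 750.0 + 749.2 + 749.6 + 749.3) / 8 = 5997.2000 / 8 = 749.6500
R̄ = (17.7 + 10.2 + 11.4 + 15.9 + 8.7 + 16.8 + 15.6 + 13.9) / 8 = 110.2000 / 8 = 13.7750
UCL = X̄̄ + A₂·R̄ = 749.6500 + 0.337 × 13.7750 = 754.2922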